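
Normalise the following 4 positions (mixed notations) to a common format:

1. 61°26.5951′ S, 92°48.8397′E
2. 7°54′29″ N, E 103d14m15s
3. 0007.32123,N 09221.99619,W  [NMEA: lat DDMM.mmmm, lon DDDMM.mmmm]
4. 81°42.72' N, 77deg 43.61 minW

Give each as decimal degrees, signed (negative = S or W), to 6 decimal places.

Point 1:
  Latitude: 61 + 26.5951/60 = 61.4432517
  hemisphere S, so the sign is −
  λ: 92 + 48.8397/60 = 92.8139950
  E → positive
Point 2:
  Latitude: 7° + 54/60 + 29/3600 = 7 + 0.900000 + 0.008056 = 7.9080556
  N ⇒ keep positive
  λ: 103° + 14/60 + 15/3600 = 103 + 0.233333 + 0.004167 = 103.2375000
  E → positive
Point 3:
  Lat: degrees = first 2 digits = 0, minutes = 7.32123; 0 + 7.32123/60 = 0.1220205
  N → positive
  λ: split at 3 digits → 092° and 21.99619′; 92 + 21.99619/60 = 92.3666032
  W ⇒ negate
Point 4:
  Lat: 81 + 42.72/60 = 81.7120000
  N → positive
  Lon: 43.61′ = 0.726833°; total 77.7268333
  W → negative

1. -61.443252, 92.813995
2. 7.908056, 103.237500
3. 0.122021, -92.366603
4. 81.712000, -77.726833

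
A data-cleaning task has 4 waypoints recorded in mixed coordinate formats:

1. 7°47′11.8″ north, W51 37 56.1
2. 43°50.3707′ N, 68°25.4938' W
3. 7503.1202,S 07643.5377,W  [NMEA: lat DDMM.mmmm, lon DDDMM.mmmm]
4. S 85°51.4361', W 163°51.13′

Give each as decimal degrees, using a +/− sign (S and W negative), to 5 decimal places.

1. 7.78661, -51.63225
2. 43.83951, -68.42490
3. -75.05200, -76.72563
4. -85.85727, -163.85217

Point 1:
  Latitude: 7° + 47/60 + 11.8/3600 = 7 + 0.783333 + 0.003278 = 7.786611
  N → positive
  Longitude: 51° + 37/60 + 56.1/3600 = 51 + 0.616667 + 0.015583 = 51.632250
  W → negative
Point 2:
  Lat: 50.3707′ = 0.839512°; total 43.839512
  N → positive
  Lon: 68 + 25.4938/60 = 68.424897
  W ⇒ negate
Point 3:
  φ: split at 2 digits → 75° and 3.1202′; 75 + 3.1202/60 = 75.052003
  S → negative
  Lon: degrees = first 3 digits = 76, minutes = 43.5377; 76 + 43.5377/60 = 76.725628
  W ⇒ negate
Point 4:
  Lat: 85 + 51.4361/60 = 85.857268
  S → negative
  Longitude: 163 + 51.13/60 = 163.852167
  W → negative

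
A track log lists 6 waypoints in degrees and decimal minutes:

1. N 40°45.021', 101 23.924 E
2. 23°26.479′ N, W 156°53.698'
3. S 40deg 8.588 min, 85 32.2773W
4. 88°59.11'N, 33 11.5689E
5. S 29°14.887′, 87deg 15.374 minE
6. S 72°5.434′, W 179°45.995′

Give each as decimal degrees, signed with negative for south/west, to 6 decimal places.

Point 1:
  Lat: 45.021′ = 0.750350°; total 40.7503500
  N → positive
  λ: 101 + 23.924/60 = 101.3987333
  E → positive
Point 2:
  Latitude: 26.479′ = 0.441317°; total 23.4413167
  N → positive
  Lon: 53.698′ = 0.894967°; total 156.8949667
  W ⇒ negate
Point 3:
  Latitude: 8.588′ = 0.143133°; total 40.1431333
  S → negative
  Longitude: 32.2773′ = 0.537955°; total 85.5379550
  hemisphere W, so the sign is −
Point 4:
  Lat: 88 + 59.11/60 = 88.9851667
  N ⇒ keep positive
  λ: 33 + 11.5689/60 = 33.1928150
  E ⇒ keep positive
Point 5:
  φ: 14.887′ = 0.248117°; total 29.2481167
  hemisphere S, so the sign is −
  Lon: 87 + 15.374/60 = 87.2562333
  E ⇒ keep positive
Point 6:
  φ: 72 + 5.434/60 = 72.0905667
  S ⇒ negate
  Lon: 179 + 45.995/60 = 179.7665833
  W ⇒ negate

1. 40.750350, 101.398733
2. 23.441317, -156.894967
3. -40.143133, -85.537955
4. 88.985167, 33.192815
5. -29.248117, 87.256233
6. -72.090567, -179.766583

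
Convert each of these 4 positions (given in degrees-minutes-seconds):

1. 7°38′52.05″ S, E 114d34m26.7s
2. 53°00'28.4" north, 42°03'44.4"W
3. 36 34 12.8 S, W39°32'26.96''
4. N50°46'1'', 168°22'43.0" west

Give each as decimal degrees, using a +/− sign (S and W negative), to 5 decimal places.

1. -7.64779, 114.57408
2. 53.00789, -42.06233
3. -36.57022, -39.54082
4. 50.76694, -168.37861

Point 1:
  Latitude: 7° + 38/60 + 52.05/3600 = 7 + 0.633333 + 0.014458 = 7.647792
  S ⇒ negate
  Lon: 34′ + 26.7″ = 34.44500′; 114 + 34.44500/60 = 114.574083
  E ⇒ keep positive
Point 2:
  φ: 53 + 0/60 + 28.4/3600 = 53.007889
  N → positive
  λ: 3′ + 44.4″ = 3.74000′; 42 + 3.74000/60 = 42.062333
  hemisphere W, so the sign is −
Point 3:
  Lat: 36 + 34/60 + 12.8/3600 = 36.570222
  S ⇒ negate
  Lon: 39 + 32/60 + 26.96/3600 = 39.540822
  hemisphere W, so the sign is −
Point 4:
  Latitude: 50° + 46/60 + 1/3600 = 50 + 0.766667 + 0.000278 = 50.766944
  N → positive
  Longitude: 168° + 22/60 + 43/3600 = 168 + 0.366667 + 0.011944 = 168.378611
  W → negative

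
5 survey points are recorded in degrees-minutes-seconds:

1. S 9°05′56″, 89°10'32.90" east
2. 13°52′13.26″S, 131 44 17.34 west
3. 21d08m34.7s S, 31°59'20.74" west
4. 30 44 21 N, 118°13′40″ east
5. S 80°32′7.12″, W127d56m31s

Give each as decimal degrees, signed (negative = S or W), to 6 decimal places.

1. -9.098889, 89.175806
2. -13.870350, -131.738150
3. -21.142972, -31.989094
4. 30.739167, 118.227778
5. -80.535311, -127.941944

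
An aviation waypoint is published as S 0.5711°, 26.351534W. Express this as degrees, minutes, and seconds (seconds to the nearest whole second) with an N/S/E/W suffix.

0°34′16″ S, 26°21′6″ W

φ: whole degrees 0; 34.26600′ → 34′ and 15.96″
Longitude: 0.351534° → 21.09204′; 0.09204 × 60 = 5.52″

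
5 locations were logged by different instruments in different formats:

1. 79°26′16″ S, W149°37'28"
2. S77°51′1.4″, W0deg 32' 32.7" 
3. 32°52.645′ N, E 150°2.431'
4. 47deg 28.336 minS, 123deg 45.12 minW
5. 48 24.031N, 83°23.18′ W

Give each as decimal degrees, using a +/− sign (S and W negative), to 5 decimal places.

Point 1:
  φ: 79 + 26/60 + 16/3600 = 79.437778
  S → negative
  λ: 37′ + 28″ = 37.46667′; 149 + 37.46667/60 = 149.624444
  W → negative
Point 2:
  Lat: 77 + 51/60 + 1.4/3600 = 77.850389
  S ⇒ negate
  λ: 0° + 32/60 + 32.7/3600 = 0 + 0.533333 + 0.009083 = 0.542417
  W → negative
Point 3:
  φ: 52.645′ = 0.877417°; total 32.877417
  N ⇒ keep positive
  λ: 2.431′ = 0.040517°; total 150.040517
  E → positive
Point 4:
  Latitude: 47 + 28.336/60 = 47.472267
  S → negative
  λ: 45.12′ = 0.752000°; total 123.752000
  hemisphere W, so the sign is −
Point 5:
  φ: 48 + 24.031/60 = 48.400517
  N ⇒ keep positive
  Lon: 83 + 23.18/60 = 83.386333
  W ⇒ negate

1. -79.43778, -149.62444
2. -77.85039, -0.54242
3. 32.87742, 150.04052
4. -47.47227, -123.75200
5. 48.40052, -83.38633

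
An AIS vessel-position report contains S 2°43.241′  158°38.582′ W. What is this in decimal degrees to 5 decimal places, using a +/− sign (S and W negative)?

Latitude: 2 + 43.241/60 = 2.720683
S ⇒ negate
Lon: 38.582′ = 0.643033°; total 158.643033
W → negative

-2.72068, -158.64303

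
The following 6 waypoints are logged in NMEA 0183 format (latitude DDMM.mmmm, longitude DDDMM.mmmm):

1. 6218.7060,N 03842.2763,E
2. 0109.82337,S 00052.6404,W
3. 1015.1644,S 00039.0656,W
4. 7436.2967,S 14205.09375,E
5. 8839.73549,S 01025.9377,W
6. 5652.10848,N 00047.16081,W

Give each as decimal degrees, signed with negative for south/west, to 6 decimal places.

Point 1:
  Lat: degrees = first 2 digits = 62, minutes = 18.706; 62 + 18.706/60 = 62.3117667
  N ⇒ keep positive
  λ: degrees = first 3 digits = 38, minutes = 42.2763; 38 + 42.2763/60 = 38.7046050
  E → positive
Point 2:
  Latitude: split at 2 digits → 01° and 9.82337′; 1 + 9.82337/60 = 1.1637228
  S → negative
  λ: degrees = first 3 digits = 0, minutes = 52.6404; 0 + 52.6404/60 = 0.8773400
  W → negative
Point 3:
  Lat: degrees = first 2 digits = 10, minutes = 15.1644; 10 + 15.1644/60 = 10.2527400
  S ⇒ negate
  Lon: split at 3 digits → 000° and 39.0656′; 0 + 39.0656/60 = 0.6510933
  hemisphere W, so the sign is −
Point 4:
  φ: split at 2 digits → 74° and 36.2967′; 74 + 36.2967/60 = 74.6049450
  hemisphere S, so the sign is −
  Lon: split at 3 digits → 142° and 5.09375′; 142 + 5.09375/60 = 142.0848958
  E ⇒ keep positive
Point 5:
  φ: split at 2 digits → 88° and 39.73549′; 88 + 39.73549/60 = 88.6622582
  S → negative
  λ: split at 3 digits → 010° and 25.9377′; 10 + 25.9377/60 = 10.4322950
  hemisphere W, so the sign is −
Point 6:
  φ: split at 2 digits → 56° and 52.10848′; 56 + 52.10848/60 = 56.8684747
  N ⇒ keep positive
  λ: degrees = first 3 digits = 0, minutes = 47.16081; 0 + 47.16081/60 = 0.7860135
  hemisphere W, so the sign is −

1. 62.311767, 38.704605
2. -1.163723, -0.877340
3. -10.252740, -0.651093
4. -74.604945, 142.084896
5. -88.662258, -10.432295
6. 56.868475, -0.786014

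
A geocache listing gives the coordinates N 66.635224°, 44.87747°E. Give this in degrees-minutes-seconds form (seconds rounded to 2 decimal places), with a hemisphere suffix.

Lat: 0.635224 × 60 = 38.11344′ → 38′, remainder × 60 = 6.8064″
Longitude: whole degrees 44; 52.64820′ → 52′ and 38.8920″

66°38′6.81″ N, 44°52′38.89″ E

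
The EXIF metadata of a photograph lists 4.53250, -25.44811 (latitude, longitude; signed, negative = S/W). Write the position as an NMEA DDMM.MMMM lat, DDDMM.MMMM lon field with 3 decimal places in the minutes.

Lat: fractional part 0.532500 → 31.95000 minutes
Longitude is negative → W; |value| = 25.448110
Longitude: fractional part 0.448110 → 26.88660 minutes

0431.950,N / 02526.887,W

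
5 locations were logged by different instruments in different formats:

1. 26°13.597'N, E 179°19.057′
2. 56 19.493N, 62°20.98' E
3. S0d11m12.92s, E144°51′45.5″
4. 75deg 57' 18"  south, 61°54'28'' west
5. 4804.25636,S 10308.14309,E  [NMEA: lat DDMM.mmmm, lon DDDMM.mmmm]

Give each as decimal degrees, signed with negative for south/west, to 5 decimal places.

Point 1:
  Latitude: 26 + 13.597/60 = 26.226617
  N → positive
  Longitude: 19.057′ = 0.317617°; total 179.317617
  E → positive
Point 2:
  Lat: 56 + 19.493/60 = 56.324883
  N → positive
  λ: 62 + 20.98/60 = 62.349667
  E → positive
Point 3:
  Latitude: 11′ + 12.92″ = 11.21533′; 0 + 11.21533/60 = 0.186922
  hemisphere S, so the sign is −
  λ: 51′ + 45.5″ = 51.75833′; 144 + 51.75833/60 = 144.862639
  E → positive
Point 4:
  Latitude: 75 + 57/60 + 18/3600 = 75.955000
  S ⇒ negate
  λ: 61° + 54/60 + 28/3600 = 61 + 0.900000 + 0.007778 = 61.907778
  W ⇒ negate
Point 5:
  Lat: split at 2 digits → 48° and 4.25636′; 48 + 4.25636/60 = 48.070939
  hemisphere S, so the sign is −
  Longitude: degrees = first 3 digits = 103, minutes = 8.14309; 103 + 8.14309/60 = 103.135718
  E ⇒ keep positive

1. 26.22662, 179.31762
2. 56.32488, 62.34967
3. -0.18692, 144.86264
4. -75.95500, -61.90778
5. -48.07094, 103.13572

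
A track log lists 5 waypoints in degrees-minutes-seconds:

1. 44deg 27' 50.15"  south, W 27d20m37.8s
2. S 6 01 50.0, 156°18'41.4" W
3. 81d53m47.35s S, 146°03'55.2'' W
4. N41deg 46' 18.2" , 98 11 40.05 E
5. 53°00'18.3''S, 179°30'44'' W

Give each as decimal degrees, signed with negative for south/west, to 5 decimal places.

Point 1:
  Latitude: 27′ + 50.15″ = 27.83583′; 44 + 27.83583/60 = 44.463931
  hemisphere S, so the sign is −
  λ: 27° + 20/60 + 37.8/3600 = 27 + 0.333333 + 0.010500 = 27.343833
  W → negative
Point 2:
  φ: 6 + 1/60 + 50/3600 = 6.030556
  S ⇒ negate
  Longitude: 18′ + 41.4″ = 18.69000′; 156 + 18.69000/60 = 156.311500
  W ⇒ negate
Point 3:
  Lat: 81 + 53/60 + 47.35/3600 = 81.896486
  hemisphere S, so the sign is −
  Lon: 3′ + 55.2″ = 3.92000′; 146 + 3.92000/60 = 146.065333
  W → negative
Point 4:
  Lat: 41 + 46/60 + 18.2/3600 = 41.771722
  N → positive
  Lon: 98 + 11/60 + 40.05/3600 = 98.194458
  E ⇒ keep positive
Point 5:
  φ: 53° + 0/60 + 18.3/3600 = 53 + 0.000000 + 0.005083 = 53.005083
  S → negative
  Lon: 179 + 30/60 + 44/3600 = 179.512222
  W ⇒ negate

1. -44.46393, -27.34383
2. -6.03056, -156.31150
3. -81.89649, -146.06533
4. 41.77172, 98.19446
5. -53.00508, -179.51222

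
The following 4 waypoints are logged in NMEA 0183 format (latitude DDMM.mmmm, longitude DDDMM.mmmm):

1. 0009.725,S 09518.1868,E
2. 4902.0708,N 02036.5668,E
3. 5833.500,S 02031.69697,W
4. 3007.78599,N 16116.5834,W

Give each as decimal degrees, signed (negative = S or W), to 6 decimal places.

1. -0.162083, 95.303113
2. 49.034513, 20.609447
3. -58.558333, -20.528283
4. 30.129767, -161.276390

Point 1:
  Lat: degrees = first 2 digits = 0, minutes = 9.725; 0 + 9.725/60 = 0.1620833
  hemisphere S, so the sign is −
  Longitude: split at 3 digits → 095° and 18.1868′; 95 + 18.1868/60 = 95.3031133
  E → positive
Point 2:
  Lat: degrees = first 2 digits = 49, minutes = 2.0708; 49 + 2.0708/60 = 49.0345133
  N → positive
  Lon: degrees = first 3 digits = 20, minutes = 36.5668; 20 + 36.5668/60 = 20.6094467
  E ⇒ keep positive
Point 3:
  Lat: split at 2 digits → 58° and 33.5′; 58 + 33.5/60 = 58.5583333
  S → negative
  λ: degrees = first 3 digits = 20, minutes = 31.69697; 20 + 31.69697/60 = 20.5282828
  W ⇒ negate
Point 4:
  φ: degrees = first 2 digits = 30, minutes = 7.78599; 30 + 7.78599/60 = 30.1297665
  N ⇒ keep positive
  Lon: degrees = first 3 digits = 161, minutes = 16.5834; 161 + 16.5834/60 = 161.2763900
  W ⇒ negate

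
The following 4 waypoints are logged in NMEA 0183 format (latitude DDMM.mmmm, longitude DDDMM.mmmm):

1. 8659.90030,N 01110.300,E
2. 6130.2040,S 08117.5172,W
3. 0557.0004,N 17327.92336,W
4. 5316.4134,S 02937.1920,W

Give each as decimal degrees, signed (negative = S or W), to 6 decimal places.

1. 86.998338, 11.171667
2. -61.503400, -81.291953
3. 5.950007, -173.465389
4. -53.273557, -29.619867

Point 1:
  Latitude: split at 2 digits → 86° and 59.9003′; 86 + 59.9003/60 = 86.9983383
  N → positive
  λ: degrees = first 3 digits = 11, minutes = 10.3; 11 + 10.3/60 = 11.1716667
  E → positive
Point 2:
  φ: split at 2 digits → 61° and 30.204′; 61 + 30.204/60 = 61.5034000
  hemisphere S, so the sign is −
  λ: split at 3 digits → 081° and 17.5172′; 81 + 17.5172/60 = 81.2919533
  W ⇒ negate
Point 3:
  φ: degrees = first 2 digits = 5, minutes = 57.0004; 5 + 57.0004/60 = 5.9500067
  N → positive
  λ: degrees = first 3 digits = 173, minutes = 27.92336; 173 + 27.92336/60 = 173.4653893
  W → negative
Point 4:
  Latitude: split at 2 digits → 53° and 16.4134′; 53 + 16.4134/60 = 53.2735567
  hemisphere S, so the sign is −
  Longitude: split at 3 digits → 029° and 37.192′; 29 + 37.192/60 = 29.6198667
  hemisphere W, so the sign is −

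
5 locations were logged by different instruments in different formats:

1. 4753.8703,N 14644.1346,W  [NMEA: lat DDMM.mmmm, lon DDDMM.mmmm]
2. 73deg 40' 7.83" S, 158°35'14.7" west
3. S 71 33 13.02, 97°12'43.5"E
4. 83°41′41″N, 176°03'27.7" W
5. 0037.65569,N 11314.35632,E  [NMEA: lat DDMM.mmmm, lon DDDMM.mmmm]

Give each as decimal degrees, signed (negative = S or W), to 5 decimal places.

1. 47.89784, -146.73558
2. -73.66884, -158.58742
3. -71.55362, 97.21208
4. 83.69472, -176.05769
5. 0.62759, 113.23927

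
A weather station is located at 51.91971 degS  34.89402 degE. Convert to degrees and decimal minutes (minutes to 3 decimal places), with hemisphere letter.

51° 55.183′ S, 34° 53.641′ E

φ: fractional part 0.919710 → 55.18260 minutes
λ: 34° + 0.894020 × 60 = 34° 53.64120′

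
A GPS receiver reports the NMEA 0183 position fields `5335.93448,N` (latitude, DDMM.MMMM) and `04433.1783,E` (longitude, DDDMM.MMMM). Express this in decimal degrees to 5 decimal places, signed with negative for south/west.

53.59891, 44.55297

Latitude: split at 2 digits → 53° and 35.93448′; 53 + 35.93448/60 = 53.598908
N → positive
Longitude: degrees = first 3 digits = 44, minutes = 33.1783; 44 + 33.1783/60 = 44.552972
E ⇒ keep positive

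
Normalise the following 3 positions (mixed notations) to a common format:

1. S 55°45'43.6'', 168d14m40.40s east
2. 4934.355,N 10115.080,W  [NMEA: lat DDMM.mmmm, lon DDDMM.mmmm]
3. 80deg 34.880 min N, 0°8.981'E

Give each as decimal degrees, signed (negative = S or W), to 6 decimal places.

1. -55.762111, 168.244556
2. 49.572583, -101.251333
3. 80.581333, 0.149683

Point 1:
  φ: 45′ + 43.6″ = 45.72667′; 55 + 45.72667/60 = 55.7621111
  S → negative
  Longitude: 168° + 14/60 + 40.4/3600 = 168 + 0.233333 + 0.011222 = 168.2445556
  E ⇒ keep positive
Point 2:
  Latitude: degrees = first 2 digits = 49, minutes = 34.355; 49 + 34.355/60 = 49.5725833
  N ⇒ keep positive
  λ: degrees = first 3 digits = 101, minutes = 15.08; 101 + 15.08/60 = 101.2513333
  W ⇒ negate
Point 3:
  φ: 80 + 34.88/60 = 80.5813333
  N → positive
  Lon: 0 + 8.981/60 = 0.1496833
  E → positive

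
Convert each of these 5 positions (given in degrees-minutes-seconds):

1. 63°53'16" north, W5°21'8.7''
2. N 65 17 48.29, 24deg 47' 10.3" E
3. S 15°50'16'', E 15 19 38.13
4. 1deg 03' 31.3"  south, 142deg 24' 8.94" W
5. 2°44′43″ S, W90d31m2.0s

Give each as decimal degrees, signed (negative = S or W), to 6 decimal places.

1. 63.887778, -5.352417
2. 65.296747, 24.786194
3. -15.837778, 15.327258
4. -1.058694, -142.402483
5. -2.745278, -90.517222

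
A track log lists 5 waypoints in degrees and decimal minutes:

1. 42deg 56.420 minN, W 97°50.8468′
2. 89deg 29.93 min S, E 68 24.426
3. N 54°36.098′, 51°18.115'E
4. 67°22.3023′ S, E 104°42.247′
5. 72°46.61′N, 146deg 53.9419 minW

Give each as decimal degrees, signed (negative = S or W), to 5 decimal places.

Point 1:
  Latitude: 42 + 56.42/60 = 42.940333
  N ⇒ keep positive
  Lon: 50.8468′ = 0.847447°; total 97.847447
  W ⇒ negate
Point 2:
  φ: 29.93′ = 0.498833°; total 89.498833
  hemisphere S, so the sign is −
  λ: 24.426′ = 0.407100°; total 68.407100
  E → positive
Point 3:
  φ: 36.098′ = 0.601633°; total 54.601633
  N ⇒ keep positive
  Longitude: 51 + 18.115/60 = 51.301917
  E → positive
Point 4:
  Lat: 22.3023′ = 0.371705°; total 67.371705
  S → negative
  Longitude: 42.247′ = 0.704117°; total 104.704117
  E → positive
Point 5:
  Latitude: 72 + 46.61/60 = 72.776833
  N ⇒ keep positive
  Lon: 53.9419′ = 0.899032°; total 146.899032
  W → negative

1. 42.94033, -97.84745
2. -89.49883, 68.40710
3. 54.60163, 51.30192
4. -67.37171, 104.70412
5. 72.77683, -146.89903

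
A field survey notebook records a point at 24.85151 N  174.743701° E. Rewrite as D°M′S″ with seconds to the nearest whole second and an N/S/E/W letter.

24°51′5″ N, 174°44′37″ E

Latitude: 0.851510° → 51.09060′; 0.09060 × 60 = 5.44″
Lon: 0.743701° → 44.62206′; 0.62206 × 60 = 37.32″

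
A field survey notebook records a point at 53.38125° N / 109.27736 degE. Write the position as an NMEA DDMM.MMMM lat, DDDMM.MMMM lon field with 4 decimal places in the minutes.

5322.8750,N / 10916.6416,E

Lat: minutes = (53.381250 − 53) × 60 = 22.875000
Longitude: minutes = (109.277360 − 109) × 60 = 16.641600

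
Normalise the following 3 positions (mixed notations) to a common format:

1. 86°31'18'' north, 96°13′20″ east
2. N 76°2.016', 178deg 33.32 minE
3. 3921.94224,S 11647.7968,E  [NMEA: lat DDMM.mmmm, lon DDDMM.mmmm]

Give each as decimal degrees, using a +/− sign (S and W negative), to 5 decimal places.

1. 86.52167, 96.22222
2. 76.03360, 178.55533
3. -39.36570, 116.79661

Point 1:
  Latitude: 86° + 31/60 + 18/3600 = 86 + 0.516667 + 0.005000 = 86.521667
  N → positive
  Lon: 13′ + 20″ = 13.33333′; 96 + 13.33333/60 = 96.222222
  E → positive
Point 2:
  φ: 76 + 2.016/60 = 76.033600
  N ⇒ keep positive
  Lon: 33.32′ = 0.555333°; total 178.555333
  E → positive
Point 3:
  Lat: degrees = first 2 digits = 39, minutes = 21.94224; 39 + 21.94224/60 = 39.365704
  S ⇒ negate
  Longitude: degrees = first 3 digits = 116, minutes = 47.7968; 116 + 47.7968/60 = 116.796613
  E → positive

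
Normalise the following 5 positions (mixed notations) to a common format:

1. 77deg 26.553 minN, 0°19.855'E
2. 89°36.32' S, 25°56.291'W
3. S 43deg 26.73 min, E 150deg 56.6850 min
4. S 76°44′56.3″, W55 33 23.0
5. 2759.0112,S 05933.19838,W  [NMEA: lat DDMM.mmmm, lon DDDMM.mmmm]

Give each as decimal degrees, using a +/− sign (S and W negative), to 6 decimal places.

Point 1:
  Latitude: 77 + 26.553/60 = 77.4425500
  N ⇒ keep positive
  Lon: 19.855′ = 0.330917°; total 0.3309167
  E → positive
Point 2:
  φ: 36.32′ = 0.605333°; total 89.6053333
  hemisphere S, so the sign is −
  Lon: 25 + 56.291/60 = 25.9381833
  W → negative
Point 3:
  Latitude: 26.73′ = 0.445500°; total 43.4455000
  hemisphere S, so the sign is −
  Lon: 150 + 56.685/60 = 150.9447500
  E ⇒ keep positive
Point 4:
  φ: 76° + 44/60 + 56.3/3600 = 76 + 0.733333 + 0.015639 = 76.7489722
  S → negative
  Longitude: 33′ + 23″ = 33.38333′; 55 + 33.38333/60 = 55.5563889
  hemisphere W, so the sign is −
Point 5:
  φ: split at 2 digits → 27° and 59.0112′; 27 + 59.0112/60 = 27.9835200
  hemisphere S, so the sign is −
  Longitude: degrees = first 3 digits = 59, minutes = 33.19838; 59 + 33.19838/60 = 59.5533063
  W → negative

1. 77.442550, 0.330917
2. -89.605333, -25.938183
3. -43.445500, 150.944750
4. -76.748972, -55.556389
5. -27.983520, -59.553306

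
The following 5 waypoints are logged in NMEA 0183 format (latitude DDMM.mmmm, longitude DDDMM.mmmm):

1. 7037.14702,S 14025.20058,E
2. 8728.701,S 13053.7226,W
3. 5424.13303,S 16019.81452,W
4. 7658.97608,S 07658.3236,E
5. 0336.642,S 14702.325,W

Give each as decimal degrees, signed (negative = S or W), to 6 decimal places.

1. -70.619117, 140.420010
2. -87.478350, -130.895377
3. -54.402217, -160.330242
4. -76.982935, 76.972060
5. -3.610700, -147.038750

Point 1:
  φ: degrees = first 2 digits = 70, minutes = 37.14702; 70 + 37.14702/60 = 70.6191170
  S → negative
  Lon: degrees = first 3 digits = 140, minutes = 25.20058; 140 + 25.20058/60 = 140.4200097
  E → positive
Point 2:
  Lat: degrees = first 2 digits = 87, minutes = 28.701; 87 + 28.701/60 = 87.4783500
  hemisphere S, so the sign is −
  Longitude: degrees = first 3 digits = 130, minutes = 53.7226; 130 + 53.7226/60 = 130.8953767
  W → negative
Point 3:
  Lat: degrees = first 2 digits = 54, minutes = 24.13303; 54 + 24.13303/60 = 54.4022172
  S → negative
  Longitude: split at 3 digits → 160° and 19.81452′; 160 + 19.81452/60 = 160.3302420
  W → negative
Point 4:
  φ: split at 2 digits → 76° and 58.97608′; 76 + 58.97608/60 = 76.9829347
  hemisphere S, so the sign is −
  Lon: split at 3 digits → 076° and 58.3236′; 76 + 58.3236/60 = 76.9720600
  E → positive
Point 5:
  Lat: degrees = first 2 digits = 3, minutes = 36.642; 3 + 36.642/60 = 3.6107000
  S → negative
  Longitude: split at 3 digits → 147° and 2.325′; 147 + 2.325/60 = 147.0387500
  W → negative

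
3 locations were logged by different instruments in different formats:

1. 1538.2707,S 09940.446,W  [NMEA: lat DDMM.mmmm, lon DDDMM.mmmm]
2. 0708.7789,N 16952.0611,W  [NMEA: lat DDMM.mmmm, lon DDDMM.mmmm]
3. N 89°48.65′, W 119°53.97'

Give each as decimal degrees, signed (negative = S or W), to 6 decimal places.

1. -15.637845, -99.674100
2. 7.146315, -169.867685
3. 89.810833, -119.899500

Point 1:
  Lat: degrees = first 2 digits = 15, minutes = 38.2707; 15 + 38.2707/60 = 15.6378450
  S → negative
  λ: degrees = first 3 digits = 99, minutes = 40.446; 99 + 40.446/60 = 99.6741000
  W ⇒ negate
Point 2:
  Latitude: split at 2 digits → 07° and 8.7789′; 7 + 8.7789/60 = 7.1463150
  N ⇒ keep positive
  Longitude: split at 3 digits → 169° and 52.0611′; 169 + 52.0611/60 = 169.8676850
  W ⇒ negate
Point 3:
  Latitude: 48.65′ = 0.810833°; total 89.8108333
  N → positive
  Lon: 119 + 53.97/60 = 119.8995000
  W → negative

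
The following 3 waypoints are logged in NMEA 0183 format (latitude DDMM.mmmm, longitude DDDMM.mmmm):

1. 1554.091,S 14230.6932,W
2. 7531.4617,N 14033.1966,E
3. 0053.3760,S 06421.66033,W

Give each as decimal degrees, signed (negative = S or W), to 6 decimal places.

1. -15.901517, -142.511553
2. 75.524362, 140.553277
3. -0.889600, -64.361006

Point 1:
  φ: degrees = first 2 digits = 15, minutes = 54.091; 15 + 54.091/60 = 15.9015167
  S ⇒ negate
  λ: degrees = first 3 digits = 142, minutes = 30.6932; 142 + 30.6932/60 = 142.5115533
  W → negative
Point 2:
  φ: split at 2 digits → 75° and 31.4617′; 75 + 31.4617/60 = 75.5243617
  N → positive
  Longitude: degrees = first 3 digits = 140, minutes = 33.1966; 140 + 33.1966/60 = 140.5532767
  E → positive
Point 3:
  Latitude: degrees = first 2 digits = 0, minutes = 53.376; 0 + 53.376/60 = 0.8896000
  S → negative
  Lon: degrees = first 3 digits = 64, minutes = 21.66033; 64 + 21.66033/60 = 64.3610055
  W ⇒ negate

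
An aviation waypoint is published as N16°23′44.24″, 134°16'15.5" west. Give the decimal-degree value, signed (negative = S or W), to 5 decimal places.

φ: 16 + 23/60 + 44.24/3600 = 16.395622
N ⇒ keep positive
Longitude: 16′ + 15.5″ = 16.25833′; 134 + 16.25833/60 = 134.270972
W ⇒ negate

16.39562, -134.27097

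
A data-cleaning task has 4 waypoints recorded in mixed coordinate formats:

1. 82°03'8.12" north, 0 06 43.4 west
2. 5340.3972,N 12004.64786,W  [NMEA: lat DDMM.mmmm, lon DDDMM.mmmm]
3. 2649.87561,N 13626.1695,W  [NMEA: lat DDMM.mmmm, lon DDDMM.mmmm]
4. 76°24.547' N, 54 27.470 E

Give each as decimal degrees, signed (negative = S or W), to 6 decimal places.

Point 1:
  Latitude: 3′ + 8.12″ = 3.13533′; 82 + 3.13533/60 = 82.0522556
  N ⇒ keep positive
  Longitude: 0 + 6/60 + 43.4/3600 = 0.1120556
  hemisphere W, so the sign is −
Point 2:
  φ: degrees = first 2 digits = 53, minutes = 40.3972; 53 + 40.3972/60 = 53.6732867
  N ⇒ keep positive
  λ: split at 3 digits → 120° and 4.64786′; 120 + 4.64786/60 = 120.0774643
  W ⇒ negate
Point 3:
  Latitude: split at 2 digits → 26° and 49.87561′; 26 + 49.87561/60 = 26.8312602
  N → positive
  Lon: split at 3 digits → 136° and 26.1695′; 136 + 26.1695/60 = 136.4361583
  W → negative
Point 4:
  Lat: 24.547′ = 0.409117°; total 76.4091167
  N → positive
  Lon: 27.47′ = 0.457833°; total 54.4578333
  E ⇒ keep positive

1. 82.052256, -0.112056
2. 53.673287, -120.077464
3. 26.831260, -136.436158
4. 76.409117, 54.457833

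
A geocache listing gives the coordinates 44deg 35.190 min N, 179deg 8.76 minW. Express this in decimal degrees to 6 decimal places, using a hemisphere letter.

44.586500° N, 179.146000° W

Lat: 35.19′ = 0.586500°; total 44.5865000
Longitude: 179 + 8.76/60 = 179.1460000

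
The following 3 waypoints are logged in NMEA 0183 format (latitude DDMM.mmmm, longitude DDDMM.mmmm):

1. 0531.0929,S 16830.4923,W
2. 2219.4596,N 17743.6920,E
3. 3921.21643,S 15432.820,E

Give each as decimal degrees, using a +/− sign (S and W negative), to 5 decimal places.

1. -5.51822, -168.50821
2. 22.32433, 177.72820
3. -39.35361, 154.54700

Point 1:
  φ: split at 2 digits → 05° and 31.0929′; 5 + 31.0929/60 = 5.518215
  S → negative
  Longitude: degrees = first 3 digits = 168, minutes = 30.4923; 168 + 30.4923/60 = 168.508205
  W → negative
Point 2:
  φ: degrees = first 2 digits = 22, minutes = 19.4596; 22 + 19.4596/60 = 22.324327
  N → positive
  Lon: split at 3 digits → 177° and 43.692′; 177 + 43.692/60 = 177.728200
  E ⇒ keep positive
Point 3:
  φ: degrees = first 2 digits = 39, minutes = 21.21643; 39 + 21.21643/60 = 39.353607
  S ⇒ negate
  λ: degrees = first 3 digits = 154, minutes = 32.82; 154 + 32.82/60 = 154.547000
  E → positive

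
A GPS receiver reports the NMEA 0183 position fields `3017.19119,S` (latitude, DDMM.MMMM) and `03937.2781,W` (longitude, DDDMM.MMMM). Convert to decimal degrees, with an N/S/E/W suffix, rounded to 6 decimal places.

Lat: split at 2 digits → 30° and 17.19119′; 30 + 17.19119/60 = 30.2865198
Lon: split at 3 digits → 039° and 37.2781′; 39 + 37.2781/60 = 39.6213017

30.286520° S, 39.621302° W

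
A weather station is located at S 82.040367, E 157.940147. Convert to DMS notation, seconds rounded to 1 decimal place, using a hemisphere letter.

82°02′25.3″ S, 157°56′24.5″ E

Latitude: 0.040367 × 60 = 2.42202′ → 2′, remainder × 60 = 25.321″
Lon: 0.940147 × 60 = 56.40882′ → 56′, remainder × 60 = 24.529″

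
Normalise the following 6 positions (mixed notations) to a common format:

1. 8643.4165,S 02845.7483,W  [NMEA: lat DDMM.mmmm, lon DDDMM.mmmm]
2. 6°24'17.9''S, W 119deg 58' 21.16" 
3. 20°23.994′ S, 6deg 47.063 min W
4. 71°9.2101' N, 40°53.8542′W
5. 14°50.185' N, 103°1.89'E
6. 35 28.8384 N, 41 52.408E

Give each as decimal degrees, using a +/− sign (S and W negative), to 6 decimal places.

Point 1:
  Lat: split at 2 digits → 86° and 43.4165′; 86 + 43.4165/60 = 86.7236083
  S → negative
  Lon: split at 3 digits → 028° and 45.7483′; 28 + 45.7483/60 = 28.7624717
  hemisphere W, so the sign is −
Point 2:
  Latitude: 24′ + 17.9″ = 24.29833′; 6 + 24.29833/60 = 6.4049722
  hemisphere S, so the sign is −
  λ: 119° + 58/60 + 21.16/3600 = 119 + 0.966667 + 0.005878 = 119.9725444
  W ⇒ negate
Point 3:
  φ: 20 + 23.994/60 = 20.3999000
  S ⇒ negate
  Lon: 6 + 47.063/60 = 6.7843833
  hemisphere W, so the sign is −
Point 4:
  Latitude: 9.2101′ = 0.153502°; total 71.1535017
  N → positive
  Longitude: 40 + 53.8542/60 = 40.8975700
  W → negative
Point 5:
  φ: 50.185′ = 0.836417°; total 14.8364167
  N → positive
  Lon: 103 + 1.89/60 = 103.0315000
  E → positive
Point 6:
  Latitude: 28.8384′ = 0.480640°; total 35.4806400
  N → positive
  Lon: 41 + 52.408/60 = 41.8734667
  E → positive

1. -86.723608, -28.762472
2. -6.404972, -119.972544
3. -20.399900, -6.784383
4. 71.153502, -40.897570
5. 14.836417, 103.031500
6. 35.480640, 41.873467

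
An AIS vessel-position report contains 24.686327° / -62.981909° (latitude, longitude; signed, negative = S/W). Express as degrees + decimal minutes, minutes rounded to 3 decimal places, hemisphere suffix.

24° 41.180′ N, 62° 58.915′ W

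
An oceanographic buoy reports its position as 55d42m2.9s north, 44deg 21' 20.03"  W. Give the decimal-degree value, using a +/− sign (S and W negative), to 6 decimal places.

φ: 55 + 42/60 + 2.9/3600 = 55.7008056
N ⇒ keep positive
λ: 21′ + 20.03″ = 21.33383′; 44 + 21.33383/60 = 44.3555639
W → negative

55.700806, -44.355564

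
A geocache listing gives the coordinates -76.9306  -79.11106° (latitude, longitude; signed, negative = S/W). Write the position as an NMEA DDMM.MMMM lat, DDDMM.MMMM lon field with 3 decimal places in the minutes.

7655.836,S / 07906.664,W

Latitude is negative → S; |value| = 76.930600
φ: minutes = (76.930600 − 76) × 60 = 55.83600
Longitude is negative → W; |value| = 79.111060
Longitude: minutes = (79.111060 − 79) × 60 = 6.66360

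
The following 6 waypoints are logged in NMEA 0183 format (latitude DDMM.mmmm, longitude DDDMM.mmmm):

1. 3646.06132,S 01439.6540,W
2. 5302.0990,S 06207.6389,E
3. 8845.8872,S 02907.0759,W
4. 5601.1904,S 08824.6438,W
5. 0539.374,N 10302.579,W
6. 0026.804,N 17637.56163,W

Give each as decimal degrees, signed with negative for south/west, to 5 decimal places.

1. -36.76769, -14.66090
2. -53.03498, 62.12732
3. -88.76479, -29.11793
4. -56.01984, -88.41073
5. 5.65623, -103.04298
6. 0.44673, -176.62603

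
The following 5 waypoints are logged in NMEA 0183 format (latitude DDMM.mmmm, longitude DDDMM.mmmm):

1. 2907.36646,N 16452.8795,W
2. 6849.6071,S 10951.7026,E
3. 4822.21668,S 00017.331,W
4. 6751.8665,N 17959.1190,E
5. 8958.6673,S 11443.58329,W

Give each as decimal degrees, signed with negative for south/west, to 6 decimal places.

1. 29.122774, -164.881325
2. -68.826785, 109.861710
3. -48.370278, -0.288850
4. 67.864442, 179.985317
5. -89.977788, -114.726388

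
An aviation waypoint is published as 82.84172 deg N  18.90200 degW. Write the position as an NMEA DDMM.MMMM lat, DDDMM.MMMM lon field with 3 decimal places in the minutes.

8250.503,N / 01854.120,W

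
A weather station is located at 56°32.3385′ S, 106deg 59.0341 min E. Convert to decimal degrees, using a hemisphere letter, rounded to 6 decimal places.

56.538975° S, 106.983902° E

Latitude: 32.3385′ = 0.538975°; total 56.5389750
Lon: 106 + 59.0341/60 = 106.9839017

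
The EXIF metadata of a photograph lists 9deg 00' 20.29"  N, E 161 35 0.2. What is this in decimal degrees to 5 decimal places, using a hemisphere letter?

9.00564° N, 161.58339° E

Latitude: 0′ + 20.29″ = 0.33817′; 9 + 0.33817/60 = 9.005636
Lon: 161 + 35/60 + 0.2/3600 = 161.583389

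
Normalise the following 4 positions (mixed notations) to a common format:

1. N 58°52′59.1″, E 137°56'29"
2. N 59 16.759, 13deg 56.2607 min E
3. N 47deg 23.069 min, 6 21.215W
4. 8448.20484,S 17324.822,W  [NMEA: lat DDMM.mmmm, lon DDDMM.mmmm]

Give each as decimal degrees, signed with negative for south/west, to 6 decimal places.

1. 58.883083, 137.941389
2. 59.279317, 13.937678
3. 47.384483, -6.353583
4. -84.803414, -173.413700

Point 1:
  φ: 52′ + 59.1″ = 52.98500′; 58 + 52.98500/60 = 58.8830833
  N → positive
  Lon: 137 + 56/60 + 29/3600 = 137.9413889
  E → positive
Point 2:
  Lat: 16.759′ = 0.279317°; total 59.2793167
  N → positive
  λ: 56.2607′ = 0.937678°; total 13.9376783
  E → positive
Point 3:
  φ: 47 + 23.069/60 = 47.3844833
  N → positive
  λ: 21.215′ = 0.353583°; total 6.3535833
  W → negative
Point 4:
  φ: degrees = first 2 digits = 84, minutes = 48.20484; 84 + 48.20484/60 = 84.8034140
  S ⇒ negate
  λ: degrees = first 3 digits = 173, minutes = 24.822; 173 + 24.822/60 = 173.4137000
  W ⇒ negate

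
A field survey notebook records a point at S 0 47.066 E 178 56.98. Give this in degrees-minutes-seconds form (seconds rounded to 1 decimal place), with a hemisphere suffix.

0°47′4.0″ S, 178°56′58.8″ E

φ: 47.06600′ → 47′ and 0.06600 × 60 = 3.960″
λ: fractional minutes 0.98000 × 60 = 58.800″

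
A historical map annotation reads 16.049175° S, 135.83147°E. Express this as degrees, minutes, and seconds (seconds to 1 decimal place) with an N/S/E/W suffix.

16°02′57.0″ S, 135°49′53.3″ E

φ: 0.049175 × 60 = 2.95050′ → 2′, remainder × 60 = 57.030″
λ: 0.831470 × 60 = 49.88820′ → 49′, remainder × 60 = 53.292″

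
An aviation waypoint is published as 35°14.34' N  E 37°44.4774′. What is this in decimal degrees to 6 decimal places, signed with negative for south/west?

35.239000, 37.741290

φ: 35 + 14.34/60 = 35.2390000
N ⇒ keep positive
Longitude: 37 + 44.4774/60 = 37.7412900
E → positive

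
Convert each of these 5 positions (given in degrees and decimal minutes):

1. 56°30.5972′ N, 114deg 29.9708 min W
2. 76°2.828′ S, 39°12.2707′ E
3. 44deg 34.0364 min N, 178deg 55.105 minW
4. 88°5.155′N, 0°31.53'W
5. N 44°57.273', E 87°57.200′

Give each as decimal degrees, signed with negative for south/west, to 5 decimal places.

1. 56.50995, -114.49951
2. -76.04713, 39.20451
3. 44.56727, -178.91842
4. 88.08592, -0.52550
5. 44.95455, 87.95333

Point 1:
  Latitude: 56 + 30.5972/60 = 56.509953
  N ⇒ keep positive
  Longitude: 29.9708′ = 0.499513°; total 114.499513
  W ⇒ negate
Point 2:
  Lat: 2.828′ = 0.047133°; total 76.047133
  S → negative
  Lon: 12.2707′ = 0.204512°; total 39.204512
  E ⇒ keep positive
Point 3:
  Latitude: 44 + 34.0364/60 = 44.567273
  N ⇒ keep positive
  λ: 178 + 55.105/60 = 178.918417
  W → negative
Point 4:
  φ: 88 + 5.155/60 = 88.085917
  N → positive
  λ: 31.53′ = 0.525500°; total 0.525500
  W → negative
Point 5:
  Latitude: 57.273′ = 0.954550°; total 44.954550
  N ⇒ keep positive
  Longitude: 57.2′ = 0.953333°; total 87.953333
  E → positive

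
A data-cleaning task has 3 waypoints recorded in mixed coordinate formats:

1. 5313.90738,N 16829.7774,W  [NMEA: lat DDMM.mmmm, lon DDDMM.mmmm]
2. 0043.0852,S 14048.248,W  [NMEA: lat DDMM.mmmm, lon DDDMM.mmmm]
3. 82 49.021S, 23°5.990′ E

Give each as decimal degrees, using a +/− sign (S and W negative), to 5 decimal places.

Point 1:
  Lat: split at 2 digits → 53° and 13.90738′; 53 + 13.90738/60 = 53.231790
  N → positive
  λ: split at 3 digits → 168° and 29.7774′; 168 + 29.7774/60 = 168.496290
  W ⇒ negate
Point 2:
  φ: degrees = first 2 digits = 0, minutes = 43.0852; 0 + 43.0852/60 = 0.718087
  S → negative
  Longitude: split at 3 digits → 140° and 48.248′; 140 + 48.248/60 = 140.804133
  W → negative
Point 3:
  Latitude: 49.021′ = 0.817017°; total 82.817017
  S ⇒ negate
  Lon: 5.99′ = 0.099833°; total 23.099833
  E → positive

1. 53.23179, -168.49629
2. -0.71809, -140.80413
3. -82.81702, 23.09983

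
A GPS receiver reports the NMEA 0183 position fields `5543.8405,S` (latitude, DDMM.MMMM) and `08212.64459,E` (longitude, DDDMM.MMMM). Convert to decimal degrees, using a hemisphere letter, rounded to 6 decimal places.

Lat: degrees = first 2 digits = 55, minutes = 43.8405; 55 + 43.8405/60 = 55.7306750
λ: degrees = first 3 digits = 82, minutes = 12.64459; 82 + 12.64459/60 = 82.2107432

55.730675° S, 82.210743° E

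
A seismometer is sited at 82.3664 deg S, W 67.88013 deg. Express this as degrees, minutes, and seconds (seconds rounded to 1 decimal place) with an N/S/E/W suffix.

82°21′59.0″ S, 67°52′48.5″ W

φ: whole degrees 82; 21.98400′ → 21′ and 59.040″
Lon: whole degrees 67; 52.80780′ → 52′ and 48.468″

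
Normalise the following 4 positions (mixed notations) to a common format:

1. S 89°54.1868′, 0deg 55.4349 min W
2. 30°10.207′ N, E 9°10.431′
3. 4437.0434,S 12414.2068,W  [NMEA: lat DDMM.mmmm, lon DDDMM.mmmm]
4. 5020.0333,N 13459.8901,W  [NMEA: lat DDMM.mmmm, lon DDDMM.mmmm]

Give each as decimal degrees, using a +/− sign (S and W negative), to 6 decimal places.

Point 1:
  Latitude: 54.1868′ = 0.903113°; total 89.9031133
  S → negative
  Lon: 0 + 55.4349/60 = 0.9239150
  W → negative
Point 2:
  Lat: 10.207′ = 0.170117°; total 30.1701167
  N ⇒ keep positive
  λ: 9 + 10.431/60 = 9.1738500
  E → positive
Point 3:
  Latitude: degrees = first 2 digits = 44, minutes = 37.0434; 44 + 37.0434/60 = 44.6173900
  S → negative
  Lon: degrees = first 3 digits = 124, minutes = 14.2068; 124 + 14.2068/60 = 124.2367800
  W → negative
Point 4:
  Lat: split at 2 digits → 50° and 20.0333′; 50 + 20.0333/60 = 50.3338883
  N → positive
  λ: degrees = first 3 digits = 134, minutes = 59.8901; 134 + 59.8901/60 = 134.9981683
  W → negative

1. -89.903113, -0.923915
2. 30.170117, 9.173850
3. -44.617390, -124.236780
4. 50.333888, -134.998168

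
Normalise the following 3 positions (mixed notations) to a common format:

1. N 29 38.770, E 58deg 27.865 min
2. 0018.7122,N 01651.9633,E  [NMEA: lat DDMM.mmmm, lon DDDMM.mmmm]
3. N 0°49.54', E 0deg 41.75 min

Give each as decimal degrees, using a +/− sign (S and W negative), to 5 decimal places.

1. 29.64617, 58.46442
2. 0.31187, 16.86606
3. 0.82567, 0.69583

Point 1:
  Lat: 29 + 38.77/60 = 29.646167
  N → positive
  λ: 27.865′ = 0.464417°; total 58.464417
  E → positive
Point 2:
  Lat: degrees = first 2 digits = 0, minutes = 18.7122; 0 + 18.7122/60 = 0.311870
  N ⇒ keep positive
  Longitude: degrees = first 3 digits = 16, minutes = 51.9633; 16 + 51.9633/60 = 16.866055
  E → positive
Point 3:
  Lat: 0 + 49.54/60 = 0.825667
  N → positive
  Lon: 41.75′ = 0.695833°; total 0.695833
  E ⇒ keep positive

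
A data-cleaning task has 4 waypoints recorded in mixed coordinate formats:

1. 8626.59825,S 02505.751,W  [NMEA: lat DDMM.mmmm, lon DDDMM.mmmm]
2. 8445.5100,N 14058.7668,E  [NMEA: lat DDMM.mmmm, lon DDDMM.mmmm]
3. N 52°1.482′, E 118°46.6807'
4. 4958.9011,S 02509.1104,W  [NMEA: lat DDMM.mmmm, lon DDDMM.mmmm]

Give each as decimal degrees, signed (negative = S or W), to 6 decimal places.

1. -86.443304, -25.095850
2. 84.758500, 140.979447
3. 52.024700, 118.778012
4. -49.981685, -25.151840

Point 1:
  Latitude: split at 2 digits → 86° and 26.59825′; 86 + 26.59825/60 = 86.4433042
  hemisphere S, so the sign is −
  Longitude: split at 3 digits → 025° and 5.751′; 25 + 5.751/60 = 25.0958500
  W ⇒ negate
Point 2:
  φ: degrees = first 2 digits = 84, minutes = 45.51; 84 + 45.51/60 = 84.7585000
  N → positive
  Lon: degrees = first 3 digits = 140, minutes = 58.7668; 140 + 58.7668/60 = 140.9794467
  E ⇒ keep positive
Point 3:
  Latitude: 52 + 1.482/60 = 52.0247000
  N → positive
  Longitude: 118 + 46.6807/60 = 118.7780117
  E ⇒ keep positive
Point 4:
  Latitude: degrees = first 2 digits = 49, minutes = 58.9011; 49 + 58.9011/60 = 49.9816850
  S ⇒ negate
  Longitude: split at 3 digits → 025° and 9.1104′; 25 + 9.1104/60 = 25.1518400
  W → negative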